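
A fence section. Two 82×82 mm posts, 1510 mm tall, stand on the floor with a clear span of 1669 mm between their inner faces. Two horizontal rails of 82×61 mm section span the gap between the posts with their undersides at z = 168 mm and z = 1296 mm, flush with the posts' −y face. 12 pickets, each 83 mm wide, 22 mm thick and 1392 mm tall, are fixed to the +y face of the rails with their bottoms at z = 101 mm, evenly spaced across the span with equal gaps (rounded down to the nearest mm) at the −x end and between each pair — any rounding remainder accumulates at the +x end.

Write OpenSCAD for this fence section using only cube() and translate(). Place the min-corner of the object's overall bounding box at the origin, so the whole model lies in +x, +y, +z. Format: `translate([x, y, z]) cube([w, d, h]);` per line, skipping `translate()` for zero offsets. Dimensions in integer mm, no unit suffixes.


cube([82, 82, 1510]);
translate([1751, 0, 0]) cube([82, 82, 1510]);
translate([82, 0, 168]) cube([1669, 82, 61]);
translate([82, 0, 1296]) cube([1669, 82, 61]);
translate([133, 82, 101]) cube([83, 22, 1392]);
translate([267, 82, 101]) cube([83, 22, 1392]);
translate([401, 82, 101]) cube([83, 22, 1392]);
translate([535, 82, 101]) cube([83, 22, 1392]);
translate([669, 82, 101]) cube([83, 22, 1392]);
translate([803, 82, 101]) cube([83, 22, 1392]);
translate([937, 82, 101]) cube([83, 22, 1392]);
translate([1071, 82, 101]) cube([83, 22, 1392]);
translate([1205, 82, 101]) cube([83, 22, 1392]);
translate([1339, 82, 101]) cube([83, 22, 1392]);
translate([1473, 82, 101]) cube([83, 22, 1392]);
translate([1607, 82, 101]) cube([83, 22, 1392]);


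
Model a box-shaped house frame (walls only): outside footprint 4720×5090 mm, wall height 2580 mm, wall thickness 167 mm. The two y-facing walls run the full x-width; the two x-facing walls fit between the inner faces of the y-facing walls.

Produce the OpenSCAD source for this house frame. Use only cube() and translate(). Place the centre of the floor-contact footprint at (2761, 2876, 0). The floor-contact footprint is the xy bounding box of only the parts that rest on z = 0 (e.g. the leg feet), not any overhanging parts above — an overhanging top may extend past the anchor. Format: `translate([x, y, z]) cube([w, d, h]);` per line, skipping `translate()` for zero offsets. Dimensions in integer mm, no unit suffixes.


translate([401, 331, 0]) cube([4720, 167, 2580]);
translate([401, 5254, 0]) cube([4720, 167, 2580]);
translate([401, 498, 0]) cube([167, 4756, 2580]);
translate([4954, 498, 0]) cube([167, 4756, 2580]);


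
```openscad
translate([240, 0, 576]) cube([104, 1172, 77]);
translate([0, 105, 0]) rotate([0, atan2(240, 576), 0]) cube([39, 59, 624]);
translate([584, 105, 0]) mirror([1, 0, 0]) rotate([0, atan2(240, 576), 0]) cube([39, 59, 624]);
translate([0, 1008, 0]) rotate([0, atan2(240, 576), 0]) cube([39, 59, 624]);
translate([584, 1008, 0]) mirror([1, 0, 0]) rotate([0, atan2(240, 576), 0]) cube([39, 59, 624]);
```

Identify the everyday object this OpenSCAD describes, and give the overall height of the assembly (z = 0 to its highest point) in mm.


A sawhorse. The overall height is 653 mm.

A beam across two mirrored pairs of raked legs — a sawhorse. The beam's underside is at z = 576 (matching the legs' vertical rise in atan2(240, 576)) and the beam is 77 mm tall, so its top is at 576 + 77 = 653 mm. The raked legs top out at the beam's underside, so that is the highest point.


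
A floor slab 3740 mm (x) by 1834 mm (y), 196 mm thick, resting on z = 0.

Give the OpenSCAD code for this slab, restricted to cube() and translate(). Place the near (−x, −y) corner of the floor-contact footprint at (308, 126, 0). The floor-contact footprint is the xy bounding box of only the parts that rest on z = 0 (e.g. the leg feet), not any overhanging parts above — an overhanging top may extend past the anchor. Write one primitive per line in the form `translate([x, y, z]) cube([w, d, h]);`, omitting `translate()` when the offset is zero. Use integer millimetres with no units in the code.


translate([308, 126, 0]) cube([3740, 1834, 196]);


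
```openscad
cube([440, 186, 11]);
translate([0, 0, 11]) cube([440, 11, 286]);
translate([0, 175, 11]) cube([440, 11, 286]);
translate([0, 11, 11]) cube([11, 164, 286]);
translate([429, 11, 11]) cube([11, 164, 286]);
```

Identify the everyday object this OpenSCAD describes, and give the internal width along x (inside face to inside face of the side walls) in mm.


An open box. The internal width is 418 mm.

A 440×186 base slab with four walls standing on it — an open box. The base is 440 mm wide and the walls are 11 mm thick, so the internal width is 440 − 2 × 11 = 418 mm.


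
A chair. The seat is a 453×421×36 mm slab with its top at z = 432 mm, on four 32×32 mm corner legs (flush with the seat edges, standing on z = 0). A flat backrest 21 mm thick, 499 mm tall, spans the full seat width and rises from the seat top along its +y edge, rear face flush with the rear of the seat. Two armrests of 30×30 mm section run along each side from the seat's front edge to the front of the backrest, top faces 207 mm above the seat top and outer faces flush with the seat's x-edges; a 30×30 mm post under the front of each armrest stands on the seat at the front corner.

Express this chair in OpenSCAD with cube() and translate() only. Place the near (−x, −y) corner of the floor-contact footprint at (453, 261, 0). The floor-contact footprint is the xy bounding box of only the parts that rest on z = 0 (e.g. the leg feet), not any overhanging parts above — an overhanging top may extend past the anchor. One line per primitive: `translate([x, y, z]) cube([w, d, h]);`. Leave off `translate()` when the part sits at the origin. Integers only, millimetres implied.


// leg_h = 432 - 36 = 396
// arm post h = 207 - 30 = 177
translate([453, 261, 396]) cube([453, 421, 36]);
translate([453, 261, 0]) cube([32, 32, 396]);
translate([874, 261, 0]) cube([32, 32, 396]);
translate([453, 650, 0]) cube([32, 32, 396]);
translate([874, 650, 0]) cube([32, 32, 396]);
translate([453, 661, 432]) cube([453, 21, 499]);
translate([453, 261, 609]) cube([30, 400, 30]);
translate([876, 261, 609]) cube([30, 400, 30]);
translate([453, 261, 432]) cube([30, 30, 177]);
translate([876, 261, 432]) cube([30, 30, 177]);


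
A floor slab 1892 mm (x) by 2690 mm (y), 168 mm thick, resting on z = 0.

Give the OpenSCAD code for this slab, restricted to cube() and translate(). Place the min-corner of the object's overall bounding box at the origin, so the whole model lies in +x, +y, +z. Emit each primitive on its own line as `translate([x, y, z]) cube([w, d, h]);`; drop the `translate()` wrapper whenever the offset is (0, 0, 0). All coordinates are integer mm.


cube([1892, 2690, 168]);


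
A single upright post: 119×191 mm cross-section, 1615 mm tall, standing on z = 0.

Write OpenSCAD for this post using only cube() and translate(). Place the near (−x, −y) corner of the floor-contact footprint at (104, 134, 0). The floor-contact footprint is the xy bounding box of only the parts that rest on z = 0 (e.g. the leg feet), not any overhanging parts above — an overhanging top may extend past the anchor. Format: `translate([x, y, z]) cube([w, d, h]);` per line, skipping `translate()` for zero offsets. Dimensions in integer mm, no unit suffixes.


translate([104, 134, 0]) cube([119, 191, 1615]);


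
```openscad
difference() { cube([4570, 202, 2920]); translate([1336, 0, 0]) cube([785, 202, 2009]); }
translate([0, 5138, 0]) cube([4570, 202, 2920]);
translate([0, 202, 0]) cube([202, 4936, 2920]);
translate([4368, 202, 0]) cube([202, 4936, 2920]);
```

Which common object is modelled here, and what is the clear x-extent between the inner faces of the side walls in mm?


A single room. The interior width is 4166 mm.

Four walls enclosing a rectangle with a door in the front wall — a room. Outside width 4570 minus two 202 mm walls gives 4166 mm.


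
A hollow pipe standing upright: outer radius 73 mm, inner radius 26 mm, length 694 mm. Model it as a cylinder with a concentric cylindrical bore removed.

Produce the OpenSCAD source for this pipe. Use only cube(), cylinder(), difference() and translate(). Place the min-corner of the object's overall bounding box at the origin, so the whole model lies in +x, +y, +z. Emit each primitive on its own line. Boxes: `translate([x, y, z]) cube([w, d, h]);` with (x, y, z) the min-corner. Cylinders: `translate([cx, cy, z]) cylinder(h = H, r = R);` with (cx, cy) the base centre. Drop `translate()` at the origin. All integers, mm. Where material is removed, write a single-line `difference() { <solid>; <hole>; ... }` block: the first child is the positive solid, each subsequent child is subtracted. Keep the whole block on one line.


difference() { translate([73, 73, 0]) cylinder(h = 694, r = 73); translate([73, 73, 0]) cylinder(h = 694, r = 26); }


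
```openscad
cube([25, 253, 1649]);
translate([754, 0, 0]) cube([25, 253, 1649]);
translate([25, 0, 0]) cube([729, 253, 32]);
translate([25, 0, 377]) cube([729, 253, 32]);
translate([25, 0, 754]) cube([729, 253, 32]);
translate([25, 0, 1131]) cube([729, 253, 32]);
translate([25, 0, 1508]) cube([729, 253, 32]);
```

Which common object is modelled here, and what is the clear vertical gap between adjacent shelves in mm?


A bookshelf. The clear shelf gap is 345 mm.

Two tall side panels with 5 horizontal boards between them — a bookshelf. The first two shelf undersides are at z = 0 and z = 377; with shelf thickness 32, the clear gap is 377 − 0 − 32 = 345 mm.


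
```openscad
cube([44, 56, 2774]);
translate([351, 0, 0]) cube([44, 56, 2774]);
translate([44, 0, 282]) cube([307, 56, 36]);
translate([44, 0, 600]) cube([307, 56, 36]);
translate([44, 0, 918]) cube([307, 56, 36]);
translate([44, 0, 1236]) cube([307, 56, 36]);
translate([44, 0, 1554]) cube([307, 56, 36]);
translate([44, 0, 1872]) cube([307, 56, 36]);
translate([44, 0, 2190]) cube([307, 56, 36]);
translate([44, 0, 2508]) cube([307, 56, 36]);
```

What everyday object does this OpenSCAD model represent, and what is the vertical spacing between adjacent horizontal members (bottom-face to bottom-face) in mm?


A ladder. The rung spacing is 318 mm.

Two tall 44×56 posts with 8 short bars between them — a ladder. Adjacent rungs sit at z = 282 and z = 600, so the spacing is 600 − 282 = 318 mm.


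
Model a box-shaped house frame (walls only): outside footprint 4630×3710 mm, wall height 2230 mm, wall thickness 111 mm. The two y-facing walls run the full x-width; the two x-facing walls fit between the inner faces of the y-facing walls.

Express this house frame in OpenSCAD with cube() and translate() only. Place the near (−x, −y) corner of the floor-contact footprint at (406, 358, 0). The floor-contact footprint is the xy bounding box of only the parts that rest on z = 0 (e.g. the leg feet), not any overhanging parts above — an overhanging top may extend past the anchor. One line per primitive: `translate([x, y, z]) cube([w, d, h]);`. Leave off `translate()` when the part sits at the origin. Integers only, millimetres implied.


translate([406, 358, 0]) cube([4630, 111, 2230]);
translate([406, 3957, 0]) cube([4630, 111, 2230]);
translate([406, 469, 0]) cube([111, 3488, 2230]);
translate([4925, 469, 0]) cube([111, 3488, 2230]);


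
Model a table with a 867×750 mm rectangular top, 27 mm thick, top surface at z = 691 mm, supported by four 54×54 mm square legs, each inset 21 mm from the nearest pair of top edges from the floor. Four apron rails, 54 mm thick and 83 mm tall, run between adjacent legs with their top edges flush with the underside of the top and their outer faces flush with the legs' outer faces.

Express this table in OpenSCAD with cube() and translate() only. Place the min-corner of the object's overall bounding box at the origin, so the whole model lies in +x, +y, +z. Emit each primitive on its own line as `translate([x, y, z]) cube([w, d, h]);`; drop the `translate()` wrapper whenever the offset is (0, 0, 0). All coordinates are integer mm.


translate([0, 0, 664]) cube([867, 750, 27]);
translate([21, 21, 0]) cube([54, 54, 664]);
translate([792, 21, 0]) cube([54, 54, 664]);
translate([21, 675, 0]) cube([54, 54, 664]);
translate([792, 675, 0]) cube([54, 54, 664]);
translate([75, 21, 581]) cube([717, 54, 83]);
translate([75, 675, 581]) cube([717, 54, 83]);
translate([21, 75, 581]) cube([54, 600, 83]);
translate([792, 75, 581]) cube([54, 600, 83]);


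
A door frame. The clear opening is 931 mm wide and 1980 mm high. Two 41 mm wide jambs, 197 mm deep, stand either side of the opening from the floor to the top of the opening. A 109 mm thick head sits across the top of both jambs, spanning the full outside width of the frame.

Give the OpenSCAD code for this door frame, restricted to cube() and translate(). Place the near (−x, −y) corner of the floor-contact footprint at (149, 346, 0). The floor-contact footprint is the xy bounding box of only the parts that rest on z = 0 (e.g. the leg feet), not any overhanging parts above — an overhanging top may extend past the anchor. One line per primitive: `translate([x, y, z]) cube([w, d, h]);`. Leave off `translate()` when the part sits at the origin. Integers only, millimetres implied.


translate([149, 346, 0]) cube([41, 197, 1980]);
translate([1121, 346, 0]) cube([41, 197, 1980]);
translate([149, 346, 1980]) cube([1013, 197, 109]);


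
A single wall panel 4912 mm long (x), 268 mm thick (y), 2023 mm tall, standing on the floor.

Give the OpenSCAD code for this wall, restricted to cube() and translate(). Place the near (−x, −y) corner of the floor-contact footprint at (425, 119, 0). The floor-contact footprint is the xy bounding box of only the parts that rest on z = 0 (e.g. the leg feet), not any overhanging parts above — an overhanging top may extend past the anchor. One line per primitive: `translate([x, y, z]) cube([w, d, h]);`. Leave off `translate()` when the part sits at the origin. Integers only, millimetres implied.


translate([425, 119, 0]) cube([4912, 268, 2023]);


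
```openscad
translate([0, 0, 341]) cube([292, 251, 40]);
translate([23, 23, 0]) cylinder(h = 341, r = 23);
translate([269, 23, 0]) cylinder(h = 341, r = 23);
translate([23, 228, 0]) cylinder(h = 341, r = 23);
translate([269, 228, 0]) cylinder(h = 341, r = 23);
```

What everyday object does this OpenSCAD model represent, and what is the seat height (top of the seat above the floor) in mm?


A stool. The seat height is 381 mm.

A 292×251×40 slab at z = 341 on four corner cylinders — a stool. The seat top is 341 + 40 = 381 mm.


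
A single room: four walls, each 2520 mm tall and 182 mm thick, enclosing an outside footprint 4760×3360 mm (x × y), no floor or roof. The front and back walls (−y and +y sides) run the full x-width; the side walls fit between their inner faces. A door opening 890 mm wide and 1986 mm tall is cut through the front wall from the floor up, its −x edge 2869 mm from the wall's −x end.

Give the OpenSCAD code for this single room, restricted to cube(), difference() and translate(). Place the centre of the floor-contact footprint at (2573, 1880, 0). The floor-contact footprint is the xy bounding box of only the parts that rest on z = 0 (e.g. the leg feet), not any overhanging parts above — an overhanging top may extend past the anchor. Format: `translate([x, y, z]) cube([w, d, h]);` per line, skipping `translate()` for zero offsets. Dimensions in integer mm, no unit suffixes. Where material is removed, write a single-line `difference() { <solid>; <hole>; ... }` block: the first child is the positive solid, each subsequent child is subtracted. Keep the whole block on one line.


difference() { translate([193, 200, 0]) cube([4760, 182, 2520]); translate([3062, 200, 0]) cube([890, 182, 1986]); }
translate([193, 3378, 0]) cube([4760, 182, 2520]);
translate([193, 382, 0]) cube([182, 2996, 2520]);
translate([4771, 382, 0]) cube([182, 2996, 2520]);


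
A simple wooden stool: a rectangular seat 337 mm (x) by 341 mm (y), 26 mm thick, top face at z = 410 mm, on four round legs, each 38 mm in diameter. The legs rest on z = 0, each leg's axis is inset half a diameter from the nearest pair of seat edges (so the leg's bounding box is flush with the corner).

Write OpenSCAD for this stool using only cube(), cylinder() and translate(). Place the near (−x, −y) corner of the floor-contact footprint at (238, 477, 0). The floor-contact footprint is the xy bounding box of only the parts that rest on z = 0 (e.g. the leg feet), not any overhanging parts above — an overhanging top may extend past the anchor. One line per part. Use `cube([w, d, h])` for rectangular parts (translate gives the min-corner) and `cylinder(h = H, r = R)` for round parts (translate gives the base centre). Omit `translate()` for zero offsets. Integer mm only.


translate([238, 477, 384]) cube([337, 341, 26]);
translate([257, 496, 0]) cylinder(h = 384, r = 19);
translate([556, 496, 0]) cylinder(h = 384, r = 19);
translate([257, 799, 0]) cylinder(h = 384, r = 19);
translate([556, 799, 0]) cylinder(h = 384, r = 19);


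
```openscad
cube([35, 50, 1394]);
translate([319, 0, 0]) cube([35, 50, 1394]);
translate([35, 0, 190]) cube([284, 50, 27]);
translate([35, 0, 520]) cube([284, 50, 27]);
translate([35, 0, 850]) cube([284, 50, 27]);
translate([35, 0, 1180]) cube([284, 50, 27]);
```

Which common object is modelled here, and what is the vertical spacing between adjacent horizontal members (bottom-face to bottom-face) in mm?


A ladder. The rung spacing is 330 mm.

Two tall 35×50 posts with 4 short bars between them — a ladder. Adjacent rungs sit at z = 190 and z = 520, so the spacing is 520 − 190 = 330 mm.


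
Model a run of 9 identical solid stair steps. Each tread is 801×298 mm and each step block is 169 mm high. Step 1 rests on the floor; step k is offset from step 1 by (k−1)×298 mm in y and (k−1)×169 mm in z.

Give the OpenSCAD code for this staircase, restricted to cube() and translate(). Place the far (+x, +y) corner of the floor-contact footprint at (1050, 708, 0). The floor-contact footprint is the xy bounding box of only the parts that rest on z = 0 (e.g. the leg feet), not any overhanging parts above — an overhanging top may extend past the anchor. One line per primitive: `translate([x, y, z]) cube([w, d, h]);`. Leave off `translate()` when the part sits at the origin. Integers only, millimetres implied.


translate([249, 410, 0]) cube([801, 298, 169]);
translate([249, 708, 169]) cube([801, 298, 169]);
translate([249, 1006, 338]) cube([801, 298, 169]);
translate([249, 1304, 507]) cube([801, 298, 169]);
translate([249, 1602, 676]) cube([801, 298, 169]);
translate([249, 1900, 845]) cube([801, 298, 169]);
translate([249, 2198, 1014]) cube([801, 298, 169]);
translate([249, 2496, 1183]) cube([801, 298, 169]);
translate([249, 2794, 1352]) cube([801, 298, 169]);


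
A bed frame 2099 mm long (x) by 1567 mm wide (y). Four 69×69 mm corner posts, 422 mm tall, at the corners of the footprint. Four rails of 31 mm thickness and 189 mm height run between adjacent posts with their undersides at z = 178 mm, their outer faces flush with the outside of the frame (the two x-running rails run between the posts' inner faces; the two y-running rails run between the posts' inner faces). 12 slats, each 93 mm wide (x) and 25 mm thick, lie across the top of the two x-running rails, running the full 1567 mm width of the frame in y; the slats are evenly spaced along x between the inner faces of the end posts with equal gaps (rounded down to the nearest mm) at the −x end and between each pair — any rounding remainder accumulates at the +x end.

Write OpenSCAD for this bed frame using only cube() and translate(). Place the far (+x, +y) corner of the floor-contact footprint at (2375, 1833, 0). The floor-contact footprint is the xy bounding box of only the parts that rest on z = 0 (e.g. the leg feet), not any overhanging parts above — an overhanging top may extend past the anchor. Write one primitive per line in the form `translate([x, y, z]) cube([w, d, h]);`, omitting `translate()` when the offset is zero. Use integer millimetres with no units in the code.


translate([276, 266, 0]) cube([69, 69, 422]);
translate([276, 1764, 0]) cube([69, 69, 422]);
translate([2306, 266, 0]) cube([69, 69, 422]);
translate([2306, 1764, 0]) cube([69, 69, 422]);
translate([345, 266, 178]) cube([1961, 31, 189]);
translate([345, 1802, 178]) cube([1961, 31, 189]);
translate([276, 335, 178]) cube([31, 1429, 189]);
translate([2344, 335, 178]) cube([31, 1429, 189]);
translate([410, 266, 367]) cube([93, 1567, 25]);
translate([568, 266, 367]) cube([93, 1567, 25]);
translate([726, 266, 367]) cube([93, 1567, 25]);
translate([884, 266, 367]) cube([93, 1567, 25]);
translate([1042, 266, 367]) cube([93, 1567, 25]);
translate([1200, 266, 367]) cube([93, 1567, 25]);
translate([1358, 266, 367]) cube([93, 1567, 25]);
translate([1516, 266, 367]) cube([93, 1567, 25]);
translate([1674, 266, 367]) cube([93, 1567, 25]);
translate([1832, 266, 367]) cube([93, 1567, 25]);
translate([1990, 266, 367]) cube([93, 1567, 25]);
translate([2148, 266, 367]) cube([93, 1567, 25]);


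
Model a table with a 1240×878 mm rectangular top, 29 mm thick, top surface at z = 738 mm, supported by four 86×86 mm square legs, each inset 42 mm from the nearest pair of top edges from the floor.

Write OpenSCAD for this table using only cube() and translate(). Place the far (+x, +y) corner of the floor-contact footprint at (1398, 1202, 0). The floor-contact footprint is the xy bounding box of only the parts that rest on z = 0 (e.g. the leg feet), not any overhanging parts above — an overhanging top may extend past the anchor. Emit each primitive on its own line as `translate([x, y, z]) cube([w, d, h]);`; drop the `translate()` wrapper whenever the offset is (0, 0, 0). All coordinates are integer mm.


translate([200, 366, 709]) cube([1240, 878, 29]);
translate([242, 408, 0]) cube([86, 86, 709]);
translate([1312, 408, 0]) cube([86, 86, 709]);
translate([242, 1116, 0]) cube([86, 86, 709]);
translate([1312, 1116, 0]) cube([86, 86, 709]);


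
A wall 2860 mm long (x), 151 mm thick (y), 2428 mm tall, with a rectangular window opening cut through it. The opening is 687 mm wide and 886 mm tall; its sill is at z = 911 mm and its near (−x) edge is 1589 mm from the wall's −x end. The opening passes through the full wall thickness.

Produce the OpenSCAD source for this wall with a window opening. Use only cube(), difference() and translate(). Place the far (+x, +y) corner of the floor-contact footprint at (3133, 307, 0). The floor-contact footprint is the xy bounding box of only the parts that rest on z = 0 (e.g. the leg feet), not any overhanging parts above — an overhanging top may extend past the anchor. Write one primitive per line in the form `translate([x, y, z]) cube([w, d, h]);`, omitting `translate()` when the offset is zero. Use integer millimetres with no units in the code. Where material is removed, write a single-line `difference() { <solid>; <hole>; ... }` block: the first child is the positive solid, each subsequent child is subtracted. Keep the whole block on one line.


difference() { translate([273, 156, 0]) cube([2860, 151, 2428]); translate([1862, 156, 911]) cube([687, 151, 886]); }


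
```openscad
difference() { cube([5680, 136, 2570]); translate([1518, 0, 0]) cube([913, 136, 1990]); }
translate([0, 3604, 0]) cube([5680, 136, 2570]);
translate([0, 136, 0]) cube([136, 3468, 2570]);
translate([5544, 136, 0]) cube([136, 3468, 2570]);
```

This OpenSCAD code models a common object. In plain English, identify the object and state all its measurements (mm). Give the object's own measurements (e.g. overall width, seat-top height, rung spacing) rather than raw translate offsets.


A single room: four walls, each 2570 mm tall and 136 mm thick, enclosing an outside footprint 5680×3740 mm (x × y), no floor or roof. The front and back walls (−y and +y sides) run the full x-width; the side walls fit between their inner faces. A door opening 913 mm wide and 1990 mm tall is cut through the front wall from the floor up, its −x edge 1518 mm from the wall's −x end.


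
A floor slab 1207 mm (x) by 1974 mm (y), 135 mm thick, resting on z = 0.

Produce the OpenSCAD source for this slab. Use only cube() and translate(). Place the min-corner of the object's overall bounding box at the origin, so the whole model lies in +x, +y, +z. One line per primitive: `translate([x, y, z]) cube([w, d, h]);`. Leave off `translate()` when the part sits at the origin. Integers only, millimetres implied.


cube([1207, 1974, 135]);


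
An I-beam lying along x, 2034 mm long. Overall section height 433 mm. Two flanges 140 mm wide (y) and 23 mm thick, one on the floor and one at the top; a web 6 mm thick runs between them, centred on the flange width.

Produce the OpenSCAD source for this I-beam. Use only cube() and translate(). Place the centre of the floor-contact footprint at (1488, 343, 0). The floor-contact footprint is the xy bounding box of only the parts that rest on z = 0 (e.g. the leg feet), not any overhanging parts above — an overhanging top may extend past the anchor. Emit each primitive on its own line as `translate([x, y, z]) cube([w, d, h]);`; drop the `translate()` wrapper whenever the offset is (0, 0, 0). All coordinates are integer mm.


translate([471, 273, 0]) cube([2034, 140, 23]);
translate([471, 340, 23]) cube([2034, 6, 387]);
translate([471, 273, 410]) cube([2034, 140, 23]);


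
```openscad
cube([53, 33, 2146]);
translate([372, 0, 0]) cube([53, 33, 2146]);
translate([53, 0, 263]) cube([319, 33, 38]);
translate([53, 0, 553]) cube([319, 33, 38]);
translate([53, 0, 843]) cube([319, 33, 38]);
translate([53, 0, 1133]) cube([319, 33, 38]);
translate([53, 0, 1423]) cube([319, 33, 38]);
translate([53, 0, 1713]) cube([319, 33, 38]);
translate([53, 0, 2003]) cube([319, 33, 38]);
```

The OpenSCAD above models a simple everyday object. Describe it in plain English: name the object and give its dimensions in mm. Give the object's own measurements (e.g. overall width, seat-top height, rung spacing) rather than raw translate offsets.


A straight ladder. Two 53×33 mm vertical rails, 2146 mm tall, stand 425 mm apart (outside-to-outside) with their front faces coplanar on the −y side. 7 rungs, each 33 mm deep and 38 mm tall, span between the inner faces of the rails, front faces flush with the rails. The lowest rung's underside is at z = 263 mm and rungs are spaced 290 mm apart (underside to underside).


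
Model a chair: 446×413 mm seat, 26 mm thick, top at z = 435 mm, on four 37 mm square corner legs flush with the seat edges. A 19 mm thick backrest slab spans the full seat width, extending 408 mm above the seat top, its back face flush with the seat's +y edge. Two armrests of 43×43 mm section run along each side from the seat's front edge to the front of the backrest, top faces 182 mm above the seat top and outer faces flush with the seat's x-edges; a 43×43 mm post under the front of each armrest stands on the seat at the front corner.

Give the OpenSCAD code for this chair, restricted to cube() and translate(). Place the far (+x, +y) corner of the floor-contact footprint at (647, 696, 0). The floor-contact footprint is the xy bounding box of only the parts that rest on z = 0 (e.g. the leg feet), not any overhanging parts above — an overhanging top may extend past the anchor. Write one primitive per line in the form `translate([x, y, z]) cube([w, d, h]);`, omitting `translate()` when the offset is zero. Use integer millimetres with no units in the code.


translate([201, 283, 409]) cube([446, 413, 26]);
translate([201, 283, 0]) cube([37, 37, 409]);
translate([610, 283, 0]) cube([37, 37, 409]);
translate([201, 659, 0]) cube([37, 37, 409]);
translate([610, 659, 0]) cube([37, 37, 409]);
translate([201, 677, 435]) cube([446, 19, 408]);
translate([201, 283, 574]) cube([43, 394, 43]);
translate([604, 283, 574]) cube([43, 394, 43]);
translate([201, 283, 435]) cube([43, 43, 139]);
translate([604, 283, 435]) cube([43, 43, 139]);


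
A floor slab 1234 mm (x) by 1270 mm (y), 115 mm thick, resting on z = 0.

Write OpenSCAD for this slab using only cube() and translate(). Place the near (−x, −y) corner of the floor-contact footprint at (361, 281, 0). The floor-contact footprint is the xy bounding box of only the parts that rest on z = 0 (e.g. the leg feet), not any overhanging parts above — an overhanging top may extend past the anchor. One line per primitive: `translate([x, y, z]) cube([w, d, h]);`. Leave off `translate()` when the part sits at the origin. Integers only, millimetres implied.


translate([361, 281, 0]) cube([1234, 1270, 115]);


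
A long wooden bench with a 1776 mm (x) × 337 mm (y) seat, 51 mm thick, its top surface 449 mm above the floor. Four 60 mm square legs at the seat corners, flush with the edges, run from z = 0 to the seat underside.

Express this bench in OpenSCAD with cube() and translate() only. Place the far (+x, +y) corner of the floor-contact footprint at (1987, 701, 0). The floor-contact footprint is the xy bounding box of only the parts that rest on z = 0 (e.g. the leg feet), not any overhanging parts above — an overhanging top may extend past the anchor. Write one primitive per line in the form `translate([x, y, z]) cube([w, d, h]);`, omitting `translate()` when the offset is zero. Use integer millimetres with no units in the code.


translate([211, 364, 398]) cube([1776, 337, 51]);
translate([211, 364, 0]) cube([60, 60, 398]);
translate([211, 641, 0]) cube([60, 60, 398]);
translate([1927, 364, 0]) cube([60, 60, 398]);
translate([1927, 641, 0]) cube([60, 60, 398]);


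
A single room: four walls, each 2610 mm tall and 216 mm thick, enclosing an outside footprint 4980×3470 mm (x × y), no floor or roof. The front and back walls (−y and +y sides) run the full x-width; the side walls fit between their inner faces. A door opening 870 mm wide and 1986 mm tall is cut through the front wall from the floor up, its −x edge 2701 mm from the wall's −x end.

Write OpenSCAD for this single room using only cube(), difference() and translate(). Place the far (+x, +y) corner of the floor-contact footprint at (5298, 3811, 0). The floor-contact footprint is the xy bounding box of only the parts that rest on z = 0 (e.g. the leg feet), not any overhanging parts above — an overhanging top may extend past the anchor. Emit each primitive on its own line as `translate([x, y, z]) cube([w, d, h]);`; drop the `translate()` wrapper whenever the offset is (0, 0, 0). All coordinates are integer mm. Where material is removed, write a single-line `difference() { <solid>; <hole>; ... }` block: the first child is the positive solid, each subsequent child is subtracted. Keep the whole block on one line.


difference() { translate([318, 341, 0]) cube([4980, 216, 2610]); translate([3019, 341, 0]) cube([870, 216, 1986]); }
translate([318, 3595, 0]) cube([4980, 216, 2610]);
translate([318, 557, 0]) cube([216, 3038, 2610]);
translate([5082, 557, 0]) cube([216, 3038, 2610]);


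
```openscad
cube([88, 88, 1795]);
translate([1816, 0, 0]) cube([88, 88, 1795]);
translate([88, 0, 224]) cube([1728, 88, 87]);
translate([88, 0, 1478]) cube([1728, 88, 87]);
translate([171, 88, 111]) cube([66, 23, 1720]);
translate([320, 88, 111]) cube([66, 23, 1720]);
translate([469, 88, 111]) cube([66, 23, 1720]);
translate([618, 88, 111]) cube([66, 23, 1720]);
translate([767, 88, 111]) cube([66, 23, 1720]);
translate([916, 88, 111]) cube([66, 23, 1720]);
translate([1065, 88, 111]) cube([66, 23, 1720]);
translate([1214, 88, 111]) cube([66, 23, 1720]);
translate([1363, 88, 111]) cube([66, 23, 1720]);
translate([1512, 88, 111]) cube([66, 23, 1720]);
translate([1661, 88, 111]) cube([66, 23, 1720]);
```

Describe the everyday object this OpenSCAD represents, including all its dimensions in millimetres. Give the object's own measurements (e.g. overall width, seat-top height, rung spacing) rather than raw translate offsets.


A fence section. Two 88×88 mm posts, 1795 mm tall, stand on the floor with a clear span of 1728 mm between their inner faces. Two horizontal rails of 88×87 mm section span the gap between the posts with their undersides at z = 224 mm and z = 1478 mm, flush with the posts' −y face. 11 pickets, each 66 mm wide, 23 mm thick and 1720 mm tall, are fixed to the +y face of the rails with their bottoms at z = 111 mm, spaced across the span with a 83 mm gap after the −x post and between neighbouring pickets, with 89 mm left before the +x post.


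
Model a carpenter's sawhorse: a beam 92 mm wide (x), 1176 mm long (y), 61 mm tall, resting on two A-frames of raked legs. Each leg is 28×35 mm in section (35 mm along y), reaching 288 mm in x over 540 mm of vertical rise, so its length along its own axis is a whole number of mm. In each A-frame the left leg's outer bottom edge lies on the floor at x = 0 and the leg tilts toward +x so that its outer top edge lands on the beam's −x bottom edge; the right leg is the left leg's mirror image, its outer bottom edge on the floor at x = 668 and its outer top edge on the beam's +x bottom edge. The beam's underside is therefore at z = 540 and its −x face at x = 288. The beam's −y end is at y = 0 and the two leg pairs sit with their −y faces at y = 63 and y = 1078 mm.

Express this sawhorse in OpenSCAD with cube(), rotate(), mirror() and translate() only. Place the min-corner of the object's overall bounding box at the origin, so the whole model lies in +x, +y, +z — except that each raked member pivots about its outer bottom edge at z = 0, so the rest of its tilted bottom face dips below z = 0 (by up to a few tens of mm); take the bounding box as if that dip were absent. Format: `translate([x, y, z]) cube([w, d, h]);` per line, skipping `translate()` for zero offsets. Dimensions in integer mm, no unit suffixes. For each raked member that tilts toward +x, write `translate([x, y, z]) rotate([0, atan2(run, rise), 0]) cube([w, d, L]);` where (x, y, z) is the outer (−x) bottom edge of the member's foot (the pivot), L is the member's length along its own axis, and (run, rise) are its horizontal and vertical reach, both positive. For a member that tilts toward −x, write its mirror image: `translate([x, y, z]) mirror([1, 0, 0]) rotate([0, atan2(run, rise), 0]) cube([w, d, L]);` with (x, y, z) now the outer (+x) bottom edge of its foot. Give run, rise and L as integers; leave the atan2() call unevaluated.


translate([288, 0, 540]) cube([92, 1176, 61]);
translate([0, 63, 0]) rotate([0, atan2(288, 540), 0]) cube([28, 35, 612]);
translate([668, 63, 0]) mirror([1, 0, 0]) rotate([0, atan2(288, 540), 0]) cube([28, 35, 612]);
translate([0, 1078, 0]) rotate([0, atan2(288, 540), 0]) cube([28, 35, 612]);
translate([668, 1078, 0]) mirror([1, 0, 0]) rotate([0, atan2(288, 540), 0]) cube([28, 35, 612]);


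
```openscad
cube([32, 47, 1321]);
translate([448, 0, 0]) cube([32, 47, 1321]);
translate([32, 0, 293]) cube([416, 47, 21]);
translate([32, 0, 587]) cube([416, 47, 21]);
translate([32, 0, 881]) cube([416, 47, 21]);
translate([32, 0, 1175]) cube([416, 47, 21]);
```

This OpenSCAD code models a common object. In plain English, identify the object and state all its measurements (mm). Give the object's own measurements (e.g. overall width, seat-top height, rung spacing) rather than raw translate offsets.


A straight ladder. Two 32×47 mm vertical rails, 1321 mm tall, stand 480 mm apart (outside-to-outside) with their front faces coplanar on the −y side. 4 rungs, each 47 mm deep and 21 mm tall, span between the inner faces of the rails, front faces flush with the rails. The lowest rung's underside is at z = 293 mm and rungs are spaced 294 mm apart (underside to underside).


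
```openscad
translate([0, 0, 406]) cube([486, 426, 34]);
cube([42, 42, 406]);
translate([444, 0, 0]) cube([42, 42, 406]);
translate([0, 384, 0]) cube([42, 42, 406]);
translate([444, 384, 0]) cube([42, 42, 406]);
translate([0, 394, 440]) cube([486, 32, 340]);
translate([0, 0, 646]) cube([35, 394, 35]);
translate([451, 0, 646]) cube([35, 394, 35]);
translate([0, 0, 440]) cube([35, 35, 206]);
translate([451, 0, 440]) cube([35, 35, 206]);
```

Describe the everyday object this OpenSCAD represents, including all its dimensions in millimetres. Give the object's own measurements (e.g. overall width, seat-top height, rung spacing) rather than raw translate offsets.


A chair. The seat is a 486×426×34 mm slab with its top at z = 440 mm, on four 42×42 mm corner legs (flush with the seat edges, standing on z = 0). A flat backrest 32 mm thick, 340 mm tall, spans the full seat width and rises from the seat top along its +y edge, rear face flush with the rear of the seat. Two armrests of 35×35 mm section run along each side from the seat's front edge to the front of the backrest, top faces 241 mm above the seat top and outer faces flush with the seat's x-edges; a 35×35 mm post under the front of each armrest stands on the seat at the front corner.


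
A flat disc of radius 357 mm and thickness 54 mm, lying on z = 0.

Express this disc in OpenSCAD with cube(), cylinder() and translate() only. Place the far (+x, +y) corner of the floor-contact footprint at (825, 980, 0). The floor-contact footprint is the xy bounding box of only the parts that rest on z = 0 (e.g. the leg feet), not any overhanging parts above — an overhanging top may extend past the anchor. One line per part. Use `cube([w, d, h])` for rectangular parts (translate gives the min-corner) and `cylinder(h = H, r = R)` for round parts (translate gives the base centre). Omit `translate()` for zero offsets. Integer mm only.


translate([468, 623, 0]) cylinder(h = 54, r = 357);


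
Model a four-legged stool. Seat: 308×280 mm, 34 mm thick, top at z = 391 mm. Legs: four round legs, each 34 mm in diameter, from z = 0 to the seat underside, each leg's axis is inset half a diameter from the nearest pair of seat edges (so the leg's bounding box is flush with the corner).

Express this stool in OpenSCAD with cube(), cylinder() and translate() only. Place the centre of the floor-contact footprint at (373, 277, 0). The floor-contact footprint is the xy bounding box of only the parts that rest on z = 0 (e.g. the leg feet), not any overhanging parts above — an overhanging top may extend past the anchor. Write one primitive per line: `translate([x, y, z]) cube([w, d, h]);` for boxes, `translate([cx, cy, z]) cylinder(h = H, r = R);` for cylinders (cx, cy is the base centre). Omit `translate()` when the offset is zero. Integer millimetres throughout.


translate([219, 137, 357]) cube([308, 280, 34]);
translate([236, 154, 0]) cylinder(h = 357, r = 17);
translate([510, 154, 0]) cylinder(h = 357, r = 17);
translate([236, 400, 0]) cylinder(h = 357, r = 17);
translate([510, 400, 0]) cylinder(h = 357, r = 17);


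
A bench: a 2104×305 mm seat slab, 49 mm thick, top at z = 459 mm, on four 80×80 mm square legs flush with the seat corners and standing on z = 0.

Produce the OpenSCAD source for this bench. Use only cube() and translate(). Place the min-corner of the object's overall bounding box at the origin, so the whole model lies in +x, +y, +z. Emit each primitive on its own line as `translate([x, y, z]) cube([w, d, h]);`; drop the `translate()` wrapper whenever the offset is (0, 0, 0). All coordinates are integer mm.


translate([0, 0, 410]) cube([2104, 305, 49]);
cube([80, 80, 410]);
translate([0, 225, 0]) cube([80, 80, 410]);
translate([2024, 0, 0]) cube([80, 80, 410]);
translate([2024, 225, 0]) cube([80, 80, 410]);


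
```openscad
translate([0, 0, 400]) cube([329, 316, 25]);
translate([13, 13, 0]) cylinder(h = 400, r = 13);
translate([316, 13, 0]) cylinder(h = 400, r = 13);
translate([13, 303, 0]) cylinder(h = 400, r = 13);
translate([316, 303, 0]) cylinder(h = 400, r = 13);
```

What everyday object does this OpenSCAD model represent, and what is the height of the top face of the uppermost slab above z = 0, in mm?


A stool. The seat height is 425 mm.

A 329×316×25 slab at z = 400 on four corner cylinders — a stool. The seat top is 400 + 25 = 425 mm.


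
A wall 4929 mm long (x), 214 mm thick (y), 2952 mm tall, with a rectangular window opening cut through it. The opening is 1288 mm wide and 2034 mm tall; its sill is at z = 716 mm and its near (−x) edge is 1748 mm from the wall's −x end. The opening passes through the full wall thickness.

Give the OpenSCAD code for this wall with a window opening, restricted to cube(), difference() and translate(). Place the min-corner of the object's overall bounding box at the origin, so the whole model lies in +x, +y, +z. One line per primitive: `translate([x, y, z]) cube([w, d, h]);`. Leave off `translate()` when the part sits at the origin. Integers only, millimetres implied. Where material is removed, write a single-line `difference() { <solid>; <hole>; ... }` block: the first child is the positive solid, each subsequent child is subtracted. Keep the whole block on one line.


difference() { cube([4929, 214, 2952]); translate([1748, 0, 716]) cube([1288, 214, 2034]); }
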